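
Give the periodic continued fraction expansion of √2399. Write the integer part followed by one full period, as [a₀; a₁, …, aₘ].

a₀ = ⌊√2399⌋ = 48.

[48; 1, 47, 1, 96]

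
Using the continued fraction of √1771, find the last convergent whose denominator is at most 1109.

42462/1009

√1771 = [42; 12, 84, …] (period length 2).
Convergents:
  p_0/q_0 = 42/1
  p_1/q_1 = 505/12
  p_2/q_2 = 42462/1009
  p_3/q_3 = 510049/12120
q_2 = 1009 ≤ 1109 < 12120 = q_3, so the answer is 42462/1009.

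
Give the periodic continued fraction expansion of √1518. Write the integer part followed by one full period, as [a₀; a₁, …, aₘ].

[38; 1, 24, 1, 76]

a₀ = ⌊√1518⌋ = 38.
With m₀=0, d₀=1 and mₖ₊₁ = dₖaₖ − mₖ, dₖ₊₁ = (n − mₖ₊₁²)/dₖ, aₖ₊₁ = ⌊(a₀+mₖ₊₁)/dₖ₊₁⌋:
  k=1: m=38, d=74, a=1
  k=2: m=36, d=3, a=24
  k=3: m=36, d=74, a=1
  k=4: m=38, d=1, a=76
d=1 and a=2a₀=76 at k=4, so the next step gives (m, d) = (38, 74) again — its k=1 value — and the period has length 4.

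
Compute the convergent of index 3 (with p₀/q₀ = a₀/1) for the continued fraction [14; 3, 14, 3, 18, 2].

1891/132

Using pₖ = aₖpₖ₋₁ + pₖ₋₂, qₖ = aₖqₖ₋₁ + qₖ₋₂ (with p₋₁=1, p₋₂=0, q₋₁=0, q₋₂=1):
  k=0: a=14, p=14, q=1
  k=1: a=3, p=43, q=3
  k=2: a=14, p=616, q=43
  k=3: a=3, p=1891, q=132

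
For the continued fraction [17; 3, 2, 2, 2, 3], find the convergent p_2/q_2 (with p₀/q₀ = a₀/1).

Using pₖ = aₖpₖ₋₁ + pₖ₋₂, qₖ = aₖqₖ₋₁ + qₖ₋₂ (with p₋₁=1, p₋₂=0, q₋₁=0, q₋₂=1):
  k=0: a=17, p=17, q=1
  k=1: a=3, p=52, q=3
  k=2: a=2, p=121, q=7

121/7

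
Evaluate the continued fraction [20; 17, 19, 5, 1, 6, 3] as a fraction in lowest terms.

845873/42170

Fold from the inside: start with 3/1.
  6 + 1/3 = 19/3
  1 + 3/19 = 22/19
  5 + 19/22 = 129/22
  19 + 22/129 = 2473/129
  17 + 129/2473 = 42170/2473
  20 + 2473/42170 = 845873/42170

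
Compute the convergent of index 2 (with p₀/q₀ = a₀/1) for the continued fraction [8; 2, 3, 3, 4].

59/7

Using pₖ = aₖpₖ₋₁ + pₖ₋₂, qₖ = aₖqₖ₋₁ + qₖ₋₂ (with p₋₁=1, p₋₂=0, q₋₁=0, q₋₂=1):
  k=0: a=8, p=8, q=1
  k=1: a=2, p=17, q=2
  k=2: a=3, p=59, q=7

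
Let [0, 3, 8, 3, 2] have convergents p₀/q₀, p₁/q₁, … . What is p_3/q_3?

25/78

Using pₖ = aₖpₖ₋₁ + pₖ₋₂, qₖ = aₖqₖ₋₁ + qₖ₋₂ (with p₋₁=1, p₋₂=0, q₋₁=0, q₋₂=1):
  k=0: a=0, p=0, q=1
  k=1: a=3, p=1, q=3
  k=2: a=8, p=8, q=25
  k=3: a=3, p=25, q=78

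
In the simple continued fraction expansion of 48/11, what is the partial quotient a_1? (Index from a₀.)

48 = 4·11 + 4   →  a_0 = 4
11 = 2·4 + 3   →  a_1 = 2

2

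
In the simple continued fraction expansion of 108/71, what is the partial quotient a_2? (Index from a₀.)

1

108 = 1·71 + 37   →  a_0 = 1
71 = 1·37 + 34   →  a_1 = 1
37 = 1·34 + 3   →  a_2 = 1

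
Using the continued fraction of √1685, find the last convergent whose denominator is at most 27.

862/21

√1685 = [41; 20, 1, 1, 20, 82, …] (period length 5).
Convergents:
  p_0/q_0 = 41/1
  p_1/q_1 = 821/20
  p_2/q_2 = 862/21
  p_3/q_3 = 1683/41
q_2 = 21 ≤ 27 < 41 = q_3, so the answer is 862/21.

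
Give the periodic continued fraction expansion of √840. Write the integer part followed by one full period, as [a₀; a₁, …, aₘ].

[28; 1, 56]

a₀ = ⌊√840⌋ = 28.
With m₀=0, d₀=1 and mₖ₊₁ = dₖaₖ − mₖ, dₖ₊₁ = (n − mₖ₊₁²)/dₖ, aₖ₊₁ = ⌊(a₀+mₖ₊₁)/dₖ₊₁⌋:
  k=1: m=28, d=56, a=1
  k=2: m=28, d=1, a=56
d=1 and a=2a₀=56 at k=2, so the next step gives (m, d) = (28, 56) again — its k=1 value — and the period has length 2.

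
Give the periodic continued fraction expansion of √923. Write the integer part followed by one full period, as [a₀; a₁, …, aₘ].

a₀ = ⌊√923⌋ = 30.
With m₀=0, d₀=1 and mₖ₊₁ = dₖaₖ − mₖ, dₖ₊₁ = (n − mₖ₊₁²)/dₖ, aₖ₊₁ = ⌊(a₀+mₖ₊₁)/dₖ₊₁⌋:
  k=1: m=30, d=23, a=2
  k=2: m=16, d=29, a=1
  k=3: m=13, d=26, a=1
  k=4: m=13, d=29, a=1
  k=5: m=16, d=23, a=2
  k=6: m=30, d=1, a=60
d=1 and a=2a₀=60 at k=6, so the next step gives (m, d) = (30, 23) again — its k=1 value — and the period has length 6.

[30; 2, 1, 1, 1, 2, 60]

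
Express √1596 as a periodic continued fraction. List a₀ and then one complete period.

a₀ = ⌊√1596⌋ = 39.
With m₀=0, d₀=1 and mₖ₊₁ = dₖaₖ − mₖ, dₖ₊₁ = (n − mₖ₊₁²)/dₖ, aₖ₊₁ = ⌊(a₀+mₖ₊₁)/dₖ₊₁⌋:
  k=1: m=39, d=75, a=1
  k=2: m=36, d=4, a=18
  k=3: m=36, d=75, a=1
  k=4: m=39, d=1, a=78
d=1 and a=2a₀=78 at k=4, so the next step gives (m, d) = (39, 75) again — its k=1 value — and the period has length 4.

[39; 1, 18, 1, 78]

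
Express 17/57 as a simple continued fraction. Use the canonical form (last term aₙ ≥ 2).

17 = 0×57 + 17
57 = 3×17 + 6
17 = 2×6 + 5
6 = 1×5 + 1
5 = 5×1 + 0  (stop)
So 17/57 = [0; 3, 2, 1, 5].

[0; 3, 2, 1, 5]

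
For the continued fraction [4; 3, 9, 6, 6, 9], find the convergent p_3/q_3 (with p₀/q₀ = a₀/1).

Using pₖ = aₖpₖ₋₁ + pₖ₋₂, qₖ = aₖqₖ₋₁ + qₖ₋₂ (with p₋₁=1, p₋₂=0, q₋₁=0, q₋₂=1):
  k=0: a=4, p=4, q=1
  k=1: a=3, p=13, q=3
  k=2: a=9, p=121, q=28
  k=3: a=6, p=739, q=171

739/171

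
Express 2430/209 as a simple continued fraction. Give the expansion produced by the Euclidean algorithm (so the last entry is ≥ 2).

[11; 1, 1, 1, 2, 8, 3]

2430 = 11×209 + 131
209 = 1×131 + 78
131 = 1×78 + 53
78 = 1×53 + 25
53 = 2×25 + 3
25 = 8×3 + 1
3 = 3×1 + 0  (stop)
So 2430/209 = [11; 1, 1, 1, 2, 8, 3].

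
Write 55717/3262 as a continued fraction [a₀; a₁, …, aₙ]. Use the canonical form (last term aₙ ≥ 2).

55717 = 17×3262 + 263
3262 = 12×263 + 106
263 = 2×106 + 51
106 = 2×51 + 4
51 = 12×4 + 3
4 = 1×3 + 1
3 = 3×1 + 0  (stop)
So 55717/3262 = [17; 12, 2, 2, 12, 1, 3].

[17; 12, 2, 2, 12, 1, 3]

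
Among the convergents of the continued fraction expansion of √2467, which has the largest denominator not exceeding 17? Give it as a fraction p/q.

149/3

√2467 = [49; 1, 2, 49, 2, 1, 98, …] (period length 6).
Convergents:
  p_0/q_0 = 49/1
  p_1/q_1 = 50/1
  p_2/q_2 = 149/3
  p_3/q_3 = 7351/148
q_2 = 3 ≤ 17 < 148 = q_3, so the answer is 149/3.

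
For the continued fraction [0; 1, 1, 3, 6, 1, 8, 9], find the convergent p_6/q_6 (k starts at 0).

Using pₖ = aₖpₖ₋₁ + pₖ₋₂, qₖ = aₖqₖ₋₁ + qₖ₋₂ (with p₋₁=1, p₋₂=0, q₋₁=0, q₋₂=1):
  k=0: a=0, p=0, q=1
  k=1: a=1, p=1, q=1
  k=2: a=1, p=1, q=2
  k=3: a=3, p=4, q=7
  k=4: a=6, p=25, q=44
  k=5: a=1, p=29, q=51
  k=6: a=8, p=257, q=452

257/452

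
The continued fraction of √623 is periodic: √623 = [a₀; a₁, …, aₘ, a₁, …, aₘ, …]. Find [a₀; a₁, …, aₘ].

[24; 1, 23, 1, 48]

a₀ = ⌊√623⌋ = 24.
With m₀=0, d₀=1 and mₖ₊₁ = dₖaₖ − mₖ, dₖ₊₁ = (n − mₖ₊₁²)/dₖ, aₖ₊₁ = ⌊(a₀+mₖ₊₁)/dₖ₊₁⌋:
  k=1: m=24, d=47, a=1
  k=2: m=23, d=2, a=23
  k=3: m=23, d=47, a=1
  k=4: m=24, d=1, a=48
d=1 and a=2a₀=48 at k=4, so the next step gives (m, d) = (24, 47) again — its k=1 value — and the period has length 4.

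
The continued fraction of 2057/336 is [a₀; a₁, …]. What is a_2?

2057 = 6·336 + 41   →  a_0 = 6
336 = 8·41 + 8   →  a_1 = 8
41 = 5·8 + 1   →  a_2 = 5

5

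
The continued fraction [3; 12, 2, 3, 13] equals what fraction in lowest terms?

3561/1156

Fold from the inside: start with 13/1.
  3 + 1/13 = 40/13
  2 + 13/40 = 93/40
  12 + 40/93 = 1156/93
  3 + 93/1156 = 3561/1156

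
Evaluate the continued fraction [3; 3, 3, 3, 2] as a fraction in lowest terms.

251/76

Fold from the inside: start with 2/1.
  3 + 1/2 = 7/2
  3 + 2/7 = 23/7
  3 + 7/23 = 76/23
  3 + 23/76 = 251/76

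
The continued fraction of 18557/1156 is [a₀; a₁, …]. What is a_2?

18557 = 16·1156 + 61   →  a_0 = 16
1156 = 18·61 + 58   →  a_1 = 18
61 = 1·58 + 3   →  a_2 = 1

1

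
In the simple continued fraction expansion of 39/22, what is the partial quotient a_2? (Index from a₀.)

39 = 1·22 + 17   →  a_0 = 1
22 = 1·17 + 5   →  a_1 = 1
17 = 3·5 + 2   →  a_2 = 3

3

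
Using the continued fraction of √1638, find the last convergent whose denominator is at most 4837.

117248/2897

√1638 = [40; 2, 8, 2, 80, …] (period length 4).
Convergents:
  p_0/q_0 = 40/1
  p_1/q_1 = 81/2
  p_2/q_2 = 688/17
  p_3/q_3 = 1457/36
  p_4/q_4 = 117248/2897
  p_5/q_5 = 235953/5830
q_4 = 2897 ≤ 4837 < 5830 = q_5, so the answer is 117248/2897.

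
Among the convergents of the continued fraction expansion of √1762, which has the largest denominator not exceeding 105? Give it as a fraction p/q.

1763/42

√1762 = [41; 1, 40, 1, 82, …] (period length 4).
Convergents:
  p_0/q_0 = 41/1
  p_1/q_1 = 42/1
  p_2/q_2 = 1721/41
  p_3/q_3 = 1763/42
  p_4/q_4 = 146287/3485
q_3 = 42 ≤ 105 < 3485 = q_4, so the answer is 1763/42.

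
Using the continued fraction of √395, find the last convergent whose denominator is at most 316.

√395 = [19; 1, 6, 1, 38, …] (period length 4).
Convergents:
  p_0/q_0 = 19/1
  p_1/q_1 = 20/1
  p_2/q_2 = 139/7
  p_3/q_3 = 159/8
  p_4/q_4 = 6181/311
  p_5/q_5 = 6340/319
q_4 = 311 ≤ 316 < 319 = q_5, so the answer is 6181/311.

6181/311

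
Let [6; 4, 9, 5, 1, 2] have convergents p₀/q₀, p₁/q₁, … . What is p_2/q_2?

231/37

Using pₖ = aₖpₖ₋₁ + pₖ₋₂, qₖ = aₖqₖ₋₁ + qₖ₋₂ (with p₋₁=1, p₋₂=0, q₋₁=0, q₋₂=1):
  k=0: a=6, p=6, q=1
  k=1: a=4, p=25, q=4
  k=2: a=9, p=231, q=37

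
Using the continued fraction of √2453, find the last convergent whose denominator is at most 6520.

177458/3583

√2453 = [49; 1, 1, 8, 1, 1, 98, …] (period length 6).
Convergents:
  p_0/q_0 = 49/1
  p_1/q_1 = 50/1
  p_2/q_2 = 99/2
  p_3/q_3 = 842/17
  p_4/q_4 = 941/19
  p_5/q_5 = 1783/36
  p_6/q_6 = 175675/3547
  p_7/q_7 = 177458/3583
  p_8/q_8 = 353133/7130
q_7 = 3583 ≤ 6520 < 7130 = q_8, so the answer is 177458/3583.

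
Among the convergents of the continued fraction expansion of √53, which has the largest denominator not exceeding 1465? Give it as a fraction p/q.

10578/1453

√53 = [7; 3, 1, 1, 3, 14, …] (period length 5).
Convergents:
  p_0/q_0 = 7/1
  p_1/q_1 = 22/3
  p_2/q_2 = 29/4
  p_3/q_3 = 51/7
  p_4/q_4 = 182/25
  p_5/q_5 = 2599/357
  p_6/q_6 = 7979/1096
  p_7/q_7 = 10578/1453
  p_8/q_8 = 18557/2549
q_7 = 1453 ≤ 1465 < 2549 = q_8, so the answer is 10578/1453.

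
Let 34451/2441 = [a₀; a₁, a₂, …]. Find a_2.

1

34451 = 14·2441 + 277   →  a_0 = 14
2441 = 8·277 + 225   →  a_1 = 8
277 = 1·225 + 52   →  a_2 = 1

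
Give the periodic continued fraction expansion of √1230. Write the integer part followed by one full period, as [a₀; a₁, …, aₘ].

[35; 14, 70]

a₀ = ⌊√1230⌋ = 35.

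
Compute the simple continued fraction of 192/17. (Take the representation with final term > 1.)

192 = 11×17 + 5
17 = 3×5 + 2
5 = 2×2 + 1
2 = 2×1 + 0  (stop)
So 192/17 = [11; 3, 2, 2].

[11; 3, 2, 2]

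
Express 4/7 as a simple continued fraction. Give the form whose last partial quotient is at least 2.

[0; 1, 1, 3]

4 = 0·7 + 4
7 = 1·4 + 3
4 = 1·3 + 1
3 = 3·1 + 0  (stop)
So 4/7 = [0; 1, 1, 3].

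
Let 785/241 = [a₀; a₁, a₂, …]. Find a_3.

785 = 3·241 + 62   →  a_0 = 3
241 = 3·62 + 55   →  a_1 = 3
62 = 1·55 + 7   →  a_2 = 1
55 = 7·7 + 6   →  a_3 = 7

7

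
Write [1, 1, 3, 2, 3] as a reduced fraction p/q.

Using pₖ = aₖpₖ₋₁ + pₖ₋₂ and qₖ = aₖqₖ₋₁ + qₖ₋₂:
  k=0: a=1, p=1, q=1
  k=1: a=1, p=2, q=1
  k=2: a=3, p=7, q=4
  k=3: a=2, p=16, q=9
  k=4: a=3, p=55, q=31

55/31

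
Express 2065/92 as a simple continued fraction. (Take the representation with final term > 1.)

[22; 2, 4, 10]

2065 = 22×92 + 41
92 = 2×41 + 10
41 = 4×10 + 1
10 = 10×1 + 0  (stop)
So 2065/92 = [22; 2, 4, 10].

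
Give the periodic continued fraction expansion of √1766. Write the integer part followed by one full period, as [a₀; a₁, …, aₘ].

a₀ = ⌊√1766⌋ = 42.
With m₀=0, d₀=1 and mₖ₊₁ = dₖaₖ − mₖ, dₖ₊₁ = (n − mₖ₊₁²)/dₖ, aₖ₊₁ = ⌊(a₀+mₖ₊₁)/dₖ₊₁⌋:
  k=1: m=42, d=2, a=42
  k=2: m=42, d=1, a=84
d=1 and a=2a₀=84 at k=2, so the next step gives (m, d) = (42, 2) again — its k=1 value — and the period has length 2.

[42; 42, 84]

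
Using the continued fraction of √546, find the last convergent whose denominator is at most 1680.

√546 = [23; 2, 1, 2, 1, 2, 46, …] (period length 6).
Convergents:
  p_0/q_0 = 23/1
  p_1/q_1 = 47/2
  p_2/q_2 = 70/3
  p_3/q_3 = 187/8
  p_4/q_4 = 257/11
  p_5/q_5 = 701/30
  p_6/q_6 = 32503/1391
  p_7/q_7 = 65707/2812
q_6 = 1391 ≤ 1680 < 2812 = q_7, so the answer is 32503/1391.

32503/1391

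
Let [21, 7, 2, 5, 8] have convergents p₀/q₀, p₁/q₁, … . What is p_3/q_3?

1733/82

Using pₖ = aₖpₖ₋₁ + pₖ₋₂, qₖ = aₖqₖ₋₁ + qₖ₋₂ (with p₋₁=1, p₋₂=0, q₋₁=0, q₋₂=1):
  k=0: a=21, p=21, q=1
  k=1: a=7, p=148, q=7
  k=2: a=2, p=317, q=15
  k=3: a=5, p=1733, q=82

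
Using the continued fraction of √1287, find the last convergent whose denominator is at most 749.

20628/575

√1287 = [35; 1, 6, 1, 70, …] (period length 4).
Convergents:
  p_0/q_0 = 35/1
  p_1/q_1 = 36/1
  p_2/q_2 = 251/7
  p_3/q_3 = 287/8
  p_4/q_4 = 20341/567
  p_5/q_5 = 20628/575
  p_6/q_6 = 144109/4017
q_5 = 575 ≤ 749 < 4017 = q_6, so the answer is 20628/575.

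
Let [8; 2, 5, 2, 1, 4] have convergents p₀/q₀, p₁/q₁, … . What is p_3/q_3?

203/24

Using pₖ = aₖpₖ₋₁ + pₖ₋₂, qₖ = aₖqₖ₋₁ + qₖ₋₂ (with p₋₁=1, p₋₂=0, q₋₁=0, q₋₂=1):
  k=0: a=8, p=8, q=1
  k=1: a=2, p=17, q=2
  k=2: a=5, p=93, q=11
  k=3: a=2, p=203, q=24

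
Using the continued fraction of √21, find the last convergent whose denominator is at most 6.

23/5

√21 = [4; 1, 1, 2, 1, 1, 8, …] (period length 6).
Convergents:
  p_0/q_0 = 4/1
  p_1/q_1 = 5/1
  p_2/q_2 = 9/2
  p_3/q_3 = 23/5
  p_4/q_4 = 32/7
q_3 = 5 ≤ 6 < 7 = q_4, so the answer is 23/5.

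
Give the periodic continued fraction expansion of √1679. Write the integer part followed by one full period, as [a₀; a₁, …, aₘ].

a₀ = ⌊√1679⌋ = 40.
With m₀=0, d₀=1 and mₖ₊₁ = dₖaₖ − mₖ, dₖ₊₁ = (n − mₖ₊₁²)/dₖ, aₖ₊₁ = ⌊(a₀+mₖ₊₁)/dₖ₊₁⌋:
  k=1: m=40, d=79, a=1
  k=2: m=39, d=2, a=39
  k=3: m=39, d=79, a=1
  k=4: m=40, d=1, a=80
d=1 and a=2a₀=80 at k=4, so the next step gives (m, d) = (40, 79) again — its k=1 value — and the period has length 4.

[40; 1, 39, 1, 80]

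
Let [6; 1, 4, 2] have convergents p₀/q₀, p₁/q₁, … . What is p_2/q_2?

34/5

Using pₖ = aₖpₖ₋₁ + pₖ₋₂, qₖ = aₖqₖ₋₁ + qₖ₋₂ (with p₋₁=1, p₋₂=0, q₋₁=0, q₋₂=1):
  k=0: a=6, p=6, q=1
  k=1: a=1, p=7, q=1
  k=2: a=4, p=34, q=5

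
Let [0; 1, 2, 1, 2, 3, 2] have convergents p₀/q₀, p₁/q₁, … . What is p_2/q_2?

2/3

Using pₖ = aₖpₖ₋₁ + pₖ₋₂, qₖ = aₖqₖ₋₁ + qₖ₋₂ (with p₋₁=1, p₋₂=0, q₋₁=0, q₋₂=1):
  k=0: a=0, p=0, q=1
  k=1: a=1, p=1, q=1
  k=2: a=2, p=2, q=3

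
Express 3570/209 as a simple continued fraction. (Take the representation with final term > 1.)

[17; 12, 3, 2, 2]

3570 = 17×209 + 17
209 = 12×17 + 5
17 = 3×5 + 2
5 = 2×2 + 1
2 = 2×1 + 0  (stop)
So 3570/209 = [17; 12, 3, 2, 2].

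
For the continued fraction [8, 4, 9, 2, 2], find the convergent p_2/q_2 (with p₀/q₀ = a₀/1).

Using pₖ = aₖpₖ₋₁ + pₖ₋₂, qₖ = aₖqₖ₋₁ + qₖ₋₂ (with p₋₁=1, p₋₂=0, q₋₁=0, q₋₂=1):
  k=0: a=8, p=8, q=1
  k=1: a=4, p=33, q=4
  k=2: a=9, p=305, q=37

305/37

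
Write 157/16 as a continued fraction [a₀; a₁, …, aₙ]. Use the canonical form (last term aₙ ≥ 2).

157 = 9·16 + 13
16 = 1·13 + 3
13 = 4·3 + 1
3 = 3·1 + 0  (stop)
So 157/16 = [9; 1, 4, 3].

[9; 1, 4, 3]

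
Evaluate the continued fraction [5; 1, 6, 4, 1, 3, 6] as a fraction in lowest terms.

Using pₖ = aₖpₖ₋₁ + pₖ₋₂ and qₖ = aₖqₖ₋₁ + qₖ₋₂:
  k=0: a=5, p=5, q=1
  k=1: a=1, p=6, q=1
  k=2: a=6, p=41, q=7
  k=3: a=4, p=170, q=29
  k=4: a=1, p=211, q=36
  k=5: a=3, p=803, q=137
  k=6: a=6, p=5029, q=858

5029/858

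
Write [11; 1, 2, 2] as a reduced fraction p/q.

Using pₖ = aₖpₖ₋₁ + pₖ₋₂ and qₖ = aₖqₖ₋₁ + qₖ₋₂:
  k=0: a=11, p=11, q=1
  k=1: a=1, p=12, q=1
  k=2: a=2, p=35, q=3
  k=3: a=2, p=82, q=7

82/7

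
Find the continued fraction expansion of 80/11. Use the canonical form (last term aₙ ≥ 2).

80 = 7·11 + 3
11 = 3·3 + 2
3 = 1·2 + 1
2 = 2·1 + 0  (stop)
So 80/11 = [7; 3, 1, 2].

[7; 3, 1, 2]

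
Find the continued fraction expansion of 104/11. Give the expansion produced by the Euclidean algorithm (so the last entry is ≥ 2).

104 = 9*11 + 5
11 = 2*5 + 1
5 = 5*1 + 0  (stop)
So 104/11 = [9; 2, 5].

[9; 2, 5]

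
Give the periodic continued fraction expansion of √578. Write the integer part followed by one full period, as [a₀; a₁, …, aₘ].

a₀ = ⌊√578⌋ = 24.

[24; 24, 48]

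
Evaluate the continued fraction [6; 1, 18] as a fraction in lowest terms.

132/19

Using pₖ = aₖpₖ₋₁ + pₖ₋₂ and qₖ = aₖqₖ₋₁ + qₖ₋₂:
  k=0: a=6, p=6, q=1
  k=1: a=1, p=7, q=1
  k=2: a=18, p=132, q=19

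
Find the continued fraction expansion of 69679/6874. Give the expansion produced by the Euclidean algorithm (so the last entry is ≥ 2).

[10; 7, 3, 8, 2, 1, 3, 3]

69679 = 10*6874 + 939
6874 = 7*939 + 301
939 = 3*301 + 36
301 = 8*36 + 13
36 = 2*13 + 10
13 = 1*10 + 3
10 = 3*3 + 1
3 = 3*1 + 0  (stop)
So 69679/6874 = [10; 7, 3, 8, 2, 1, 3, 3].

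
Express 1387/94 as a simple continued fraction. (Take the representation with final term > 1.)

[14; 1, 3, 11, 2]

1387 = 14·94 + 71
94 = 1·71 + 23
71 = 3·23 + 2
23 = 11·2 + 1
2 = 2·1 + 0  (stop)
So 1387/94 = [14; 1, 3, 11, 2].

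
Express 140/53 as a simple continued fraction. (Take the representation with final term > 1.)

140 = 2*53 + 34
53 = 1*34 + 19
34 = 1*19 + 15
19 = 1*15 + 4
15 = 3*4 + 3
4 = 1*3 + 1
3 = 3*1 + 0  (stop)
So 140/53 = [2; 1, 1, 1, 3, 1, 3].

[2; 1, 1, 1, 3, 1, 3]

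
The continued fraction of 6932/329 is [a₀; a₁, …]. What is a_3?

6932 = 21·329 + 23   →  a_0 = 21
329 = 14·23 + 7   →  a_1 = 14
23 = 3·7 + 2   →  a_2 = 3
7 = 3·2 + 1   →  a_3 = 3

3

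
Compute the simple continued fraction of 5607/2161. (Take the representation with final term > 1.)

5607 = 2×2161 + 1285
2161 = 1×1285 + 876
1285 = 1×876 + 409
876 = 2×409 + 58
409 = 7×58 + 3
58 = 19×3 + 1
3 = 3×1 + 0  (stop)
So 5607/2161 = [2; 1, 1, 2, 7, 19, 3].

[2; 1, 1, 2, 7, 19, 3]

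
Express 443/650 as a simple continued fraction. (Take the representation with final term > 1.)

[0; 1, 2, 7, 7, 4]

443 = 0×650 + 443
650 = 1×443 + 207
443 = 2×207 + 29
207 = 7×29 + 4
29 = 7×4 + 1
4 = 4×1 + 0  (stop)
So 443/650 = [0; 1, 2, 7, 7, 4].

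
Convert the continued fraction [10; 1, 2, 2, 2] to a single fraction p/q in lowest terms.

Using pₖ = aₖpₖ₋₁ + pₖ₋₂ and qₖ = aₖqₖ₋₁ + qₖ₋₂:
  k=0: a=10, p=10, q=1
  k=1: a=1, p=11, q=1
  k=2: a=2, p=32, q=3
  k=3: a=2, p=75, q=7
  k=4: a=2, p=182, q=17

182/17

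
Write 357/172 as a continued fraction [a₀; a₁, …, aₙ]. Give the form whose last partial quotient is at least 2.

357 = 2×172 + 13
172 = 13×13 + 3
13 = 4×3 + 1
3 = 3×1 + 0  (stop)
So 357/172 = [2; 13, 4, 3].

[2; 13, 4, 3]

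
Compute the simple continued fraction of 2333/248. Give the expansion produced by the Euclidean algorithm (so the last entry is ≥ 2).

2333 = 9×248 + 101
248 = 2×101 + 46
101 = 2×46 + 9
46 = 5×9 + 1
9 = 9×1 + 0  (stop)
So 2333/248 = [9; 2, 2, 5, 9].

[9; 2, 2, 5, 9]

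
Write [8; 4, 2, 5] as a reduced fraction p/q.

Using pₖ = aₖpₖ₋₁ + pₖ₋₂ and qₖ = aₖqₖ₋₁ + qₖ₋₂:
  k=0: a=8, p=8, q=1
  k=1: a=4, p=33, q=4
  k=2: a=2, p=74, q=9
  k=3: a=5, p=403, q=49

403/49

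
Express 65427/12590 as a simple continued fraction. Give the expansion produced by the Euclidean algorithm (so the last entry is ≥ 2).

65427 = 5·12590 + 2477
12590 = 5·2477 + 205
2477 = 12·205 + 17
205 = 12·17 + 1
17 = 17·1 + 0  (stop)
So 65427/12590 = [5; 5, 12, 12, 17].

[5; 5, 12, 12, 17]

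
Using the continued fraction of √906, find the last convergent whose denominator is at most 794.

18090/601

√906 = [30; 10, 60, …] (period length 2).
Convergents:
  p_0/q_0 = 30/1
  p_1/q_1 = 301/10
  p_2/q_2 = 18090/601
  p_3/q_3 = 181201/6020
q_2 = 601 ≤ 794 < 6020 = q_3, so the answer is 18090/601.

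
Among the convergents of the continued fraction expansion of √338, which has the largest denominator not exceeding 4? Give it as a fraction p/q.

√338 = [18; 2, 1, 1, 2, 36, …] (period length 5).
Convergents:
  p_0/q_0 = 18/1
  p_1/q_1 = 37/2
  p_2/q_2 = 55/3
  p_3/q_3 = 92/5
q_2 = 3 ≤ 4 < 5 = q_3, so the answer is 55/3.

55/3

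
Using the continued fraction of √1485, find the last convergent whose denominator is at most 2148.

82582/2143

√1485 = [38; 1, 1, 6, 1, 1, 76, …] (period length 6).
Convergents:
  p_0/q_0 = 38/1
  p_1/q_1 = 39/1
  p_2/q_2 = 77/2
  p_3/q_3 = 501/13
  p_4/q_4 = 578/15
  p_5/q_5 = 1079/28
  p_6/q_6 = 82582/2143
  p_7/q_7 = 83661/2171
q_6 = 2143 ≤ 2148 < 2171 = q_7, so the answer is 82582/2143.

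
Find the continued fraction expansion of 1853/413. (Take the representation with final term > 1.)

[4; 2, 18, 3, 1, 2]

1853 = 4*413 + 201
413 = 2*201 + 11
201 = 18*11 + 3
11 = 3*3 + 2
3 = 1*2 + 1
2 = 2*1 + 0  (stop)
So 1853/413 = [4; 2, 18, 3, 1, 2].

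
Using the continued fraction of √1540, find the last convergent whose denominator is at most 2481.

95831/2442

√1540 = [39; 4, 8, 2, 8, 4, 78, …] (period length 6).
Convergents:
  p_0/q_0 = 39/1
  p_1/q_1 = 157/4
  p_2/q_2 = 1295/33
  p_3/q_3 = 2747/70
  p_4/q_4 = 23271/593
  p_5/q_5 = 95831/2442
  p_6/q_6 = 7498089/191069
q_5 = 2442 ≤ 2481 < 191069 = q_6, so the answer is 95831/2442.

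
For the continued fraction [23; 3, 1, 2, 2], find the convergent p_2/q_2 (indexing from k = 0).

Using pₖ = aₖpₖ₋₁ + pₖ₋₂, qₖ = aₖqₖ₋₁ + qₖ₋₂ (with p₋₁=1, p₋₂=0, q₋₁=0, q₋₂=1):
  k=0: a=23, p=23, q=1
  k=1: a=3, p=70, q=3
  k=2: a=1, p=93, q=4

93/4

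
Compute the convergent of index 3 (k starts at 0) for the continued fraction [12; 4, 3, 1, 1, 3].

208/17

Using pₖ = aₖpₖ₋₁ + pₖ₋₂, qₖ = aₖqₖ₋₁ + qₖ₋₂ (with p₋₁=1, p₋₂=0, q₋₁=0, q₋₂=1):
  k=0: a=12, p=12, q=1
  k=1: a=4, p=49, q=4
  k=2: a=3, p=159, q=13
  k=3: a=1, p=208, q=17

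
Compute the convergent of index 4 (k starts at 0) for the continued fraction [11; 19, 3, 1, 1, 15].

Using pₖ = aₖpₖ₋₁ + pₖ₋₂, qₖ = aₖqₖ₋₁ + qₖ₋₂ (with p₋₁=1, p₋₂=0, q₋₁=0, q₋₂=1):
  k=0: a=11, p=11, q=1
  k=1: a=19, p=210, q=19
  k=2: a=3, p=641, q=58
  k=3: a=1, p=851, q=77
  k=4: a=1, p=1492, q=135

1492/135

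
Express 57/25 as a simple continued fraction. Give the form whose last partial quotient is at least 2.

[2; 3, 1, 1, 3]

57 = 2×25 + 7
25 = 3×7 + 4
7 = 1×4 + 3
4 = 1×3 + 1
3 = 3×1 + 0  (stop)
So 57/25 = [2; 3, 1, 1, 3].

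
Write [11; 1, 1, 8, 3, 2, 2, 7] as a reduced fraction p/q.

25547/2216

Fold from the inside: start with 7/1.
  2 + 1/7 = 15/7
  2 + 7/15 = 37/15
  3 + 15/37 = 126/37
  8 + 37/126 = 1045/126
  1 + 126/1045 = 1171/1045
  1 + 1045/1171 = 2216/1171
  11 + 1171/2216 = 25547/2216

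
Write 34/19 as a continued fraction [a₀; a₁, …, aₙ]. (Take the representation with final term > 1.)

34 = 1·19 + 15
19 = 1·15 + 4
15 = 3·4 + 3
4 = 1·3 + 1
3 = 3·1 + 0  (stop)
So 34/19 = [1; 1, 3, 1, 3].

[1; 1, 3, 1, 3]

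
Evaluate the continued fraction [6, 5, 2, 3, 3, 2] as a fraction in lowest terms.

1781/288

Fold from the inside: start with 2/1.
  3 + 1/2 = 7/2
  3 + 2/7 = 23/7
  2 + 7/23 = 53/23
  5 + 23/53 = 288/53
  6 + 53/288 = 1781/288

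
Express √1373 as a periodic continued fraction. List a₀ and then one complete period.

a₀ = ⌊√1373⌋ = 37.
With m₀=0, d₀=1 and mₖ₊₁ = dₖaₖ − mₖ, dₖ₊₁ = (n − mₖ₊₁²)/dₖ, aₖ₊₁ = ⌊(a₀+mₖ₊₁)/dₖ₊₁⌋:
  k=1: m=37, d=4, a=18
  k=2: m=35, d=37, a=1
  k=3: m=2, d=37, a=1
  k=4: m=35, d=4, a=18
  k=5: m=37, d=1, a=74
d=1 and a=2a₀=74 at k=5, so the next step gives (m, d) = (37, 4) again — its k=1 value — and the period has length 5.

[37; 18, 1, 1, 18, 74]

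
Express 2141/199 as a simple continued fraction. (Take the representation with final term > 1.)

2141 = 10*199 + 151
199 = 1*151 + 48
151 = 3*48 + 7
48 = 6*7 + 6
7 = 1*6 + 1
6 = 6*1 + 0  (stop)
So 2141/199 = [10; 1, 3, 6, 1, 6].

[10; 1, 3, 6, 1, 6]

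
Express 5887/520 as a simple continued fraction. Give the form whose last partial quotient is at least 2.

[11; 3, 8, 1, 3, 1, 3]

5887 = 11*520 + 167
520 = 3*167 + 19
167 = 8*19 + 15
19 = 1*15 + 4
15 = 3*4 + 3
4 = 1*3 + 1
3 = 3*1 + 0  (stop)
So 5887/520 = [11; 3, 8, 1, 3, 1, 3].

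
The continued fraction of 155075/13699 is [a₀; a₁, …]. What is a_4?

3

155075 = 11·13699 + 4386   →  a_0 = 11
13699 = 3·4386 + 541   →  a_1 = 3
4386 = 8·541 + 58   →  a_2 = 8
541 = 9·58 + 19   →  a_3 = 9
58 = 3·19 + 1   →  a_4 = 3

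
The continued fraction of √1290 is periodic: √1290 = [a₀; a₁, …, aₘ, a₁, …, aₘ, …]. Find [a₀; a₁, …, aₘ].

[35; 1, 10, 1, 70]

a₀ = ⌊√1290⌋ = 35.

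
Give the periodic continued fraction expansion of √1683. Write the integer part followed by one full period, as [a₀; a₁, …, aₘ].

[41; 41, 82]

a₀ = ⌊√1683⌋ = 41.
With m₀=0, d₀=1 and mₖ₊₁ = dₖaₖ − mₖ, dₖ₊₁ = (n − mₖ₊₁²)/dₖ, aₖ₊₁ = ⌊(a₀+mₖ₊₁)/dₖ₊₁⌋:
  k=1: m=41, d=2, a=41
  k=2: m=41, d=1, a=82
d=1 and a=2a₀=82 at k=2, so the next step gives (m, d) = (41, 2) again — its k=1 value — and the period has length 2.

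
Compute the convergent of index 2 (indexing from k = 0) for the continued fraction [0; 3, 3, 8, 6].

3/10

Using pₖ = aₖpₖ₋₁ + pₖ₋₂, qₖ = aₖqₖ₋₁ + qₖ₋₂ (with p₋₁=1, p₋₂=0, q₋₁=0, q₋₂=1):
  k=0: a=0, p=0, q=1
  k=1: a=3, p=1, q=3
  k=2: a=3, p=3, q=10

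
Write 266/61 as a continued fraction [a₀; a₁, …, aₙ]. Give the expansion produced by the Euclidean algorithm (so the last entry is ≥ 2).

[4; 2, 1, 3, 2, 2]

266 = 4×61 + 22
61 = 2×22 + 17
22 = 1×17 + 5
17 = 3×5 + 2
5 = 2×2 + 1
2 = 2×1 + 0  (stop)
So 266/61 = [4; 2, 1, 3, 2, 2].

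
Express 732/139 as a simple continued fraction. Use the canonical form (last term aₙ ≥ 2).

732 = 5×139 + 37
139 = 3×37 + 28
37 = 1×28 + 9
28 = 3×9 + 1
9 = 9×1 + 0  (stop)
So 732/139 = [5; 3, 1, 3, 9].

[5; 3, 1, 3, 9]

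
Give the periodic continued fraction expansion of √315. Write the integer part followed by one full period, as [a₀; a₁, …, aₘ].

[17; 1, 2, 1, 34]

a₀ = ⌊√315⌋ = 17.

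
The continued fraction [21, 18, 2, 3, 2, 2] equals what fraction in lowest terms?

15138/719

Using pₖ = aₖpₖ₋₁ + pₖ₋₂ and qₖ = aₖqₖ₋₁ + qₖ₋₂:
  k=0: a=21, p=21, q=1
  k=1: a=18, p=379, q=18
  k=2: a=2, p=779, q=37
  k=3: a=3, p=2716, q=129
  k=4: a=2, p=6211, q=295
  k=5: a=2, p=15138, q=719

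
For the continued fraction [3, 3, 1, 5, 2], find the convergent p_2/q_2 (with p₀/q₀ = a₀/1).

Using pₖ = aₖpₖ₋₁ + pₖ₋₂, qₖ = aₖqₖ₋₁ + qₖ₋₂ (with p₋₁=1, p₋₂=0, q₋₁=0, q₋₂=1):
  k=0: a=3, p=3, q=1
  k=1: a=3, p=10, q=3
  k=2: a=1, p=13, q=4

13/4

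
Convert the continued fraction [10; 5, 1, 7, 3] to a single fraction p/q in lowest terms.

1495/147

Fold from the inside: start with 3/1.
  7 + 1/3 = 22/3
  1 + 3/22 = 25/22
  5 + 22/25 = 147/25
  10 + 25/147 = 1495/147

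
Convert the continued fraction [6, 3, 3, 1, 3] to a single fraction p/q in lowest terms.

309/49

Using pₖ = aₖpₖ₋₁ + pₖ₋₂ and qₖ = aₖqₖ₋₁ + qₖ₋₂:
  k=0: a=6, p=6, q=1
  k=1: a=3, p=19, q=3
  k=2: a=3, p=63, q=10
  k=3: a=1, p=82, q=13
  k=4: a=3, p=309, q=49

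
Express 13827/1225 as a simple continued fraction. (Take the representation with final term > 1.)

[11; 3, 2, 12, 14]

13827 = 11×1225 + 352
1225 = 3×352 + 169
352 = 2×169 + 14
169 = 12×14 + 1
14 = 14×1 + 0  (stop)
So 13827/1225 = [11; 3, 2, 12, 14].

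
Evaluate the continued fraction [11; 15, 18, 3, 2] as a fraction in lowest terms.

Fold from the inside: start with 2/1.
  3 + 1/2 = 7/2
  18 + 2/7 = 128/7
  15 + 7/128 = 1927/128
  11 + 128/1927 = 21325/1927

21325/1927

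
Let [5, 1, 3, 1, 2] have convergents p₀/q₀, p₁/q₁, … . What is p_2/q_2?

Using pₖ = aₖpₖ₋₁ + pₖ₋₂, qₖ = aₖqₖ₋₁ + qₖ₋₂ (with p₋₁=1, p₋₂=0, q₋₁=0, q₋₂=1):
  k=0: a=5, p=5, q=1
  k=1: a=1, p=6, q=1
  k=2: a=3, p=23, q=4

23/4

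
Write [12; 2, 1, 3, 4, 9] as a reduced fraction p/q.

Using pₖ = aₖpₖ₋₁ + pₖ₋₂ and qₖ = aₖqₖ₋₁ + qₖ₋₂:
  k=0: a=12, p=12, q=1
  k=1: a=2, p=25, q=2
  k=2: a=1, p=37, q=3
  k=3: a=3, p=136, q=11
  k=4: a=4, p=581, q=47
  k=5: a=9, p=5365, q=434

5365/434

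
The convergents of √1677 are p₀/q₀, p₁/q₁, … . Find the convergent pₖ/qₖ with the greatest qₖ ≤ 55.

√1677 = [40; 1, 19, 2, 19, 1, 80, …] (period length 6).
Convergents:
  p_0/q_0 = 40/1
  p_1/q_1 = 41/1
  p_2/q_2 = 819/20
  p_3/q_3 = 1679/41
  p_4/q_4 = 32720/799
q_3 = 41 ≤ 55 < 799 = q_4, so the answer is 1679/41.

1679/41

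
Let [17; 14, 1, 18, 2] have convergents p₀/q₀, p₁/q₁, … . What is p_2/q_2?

Using pₖ = aₖpₖ₋₁ + pₖ₋₂, qₖ = aₖqₖ₋₁ + qₖ₋₂ (with p₋₁=1, p₋₂=0, q₋₁=0, q₋₂=1):
  k=0: a=17, p=17, q=1
  k=1: a=14, p=239, q=14
  k=2: a=1, p=256, q=15

256/15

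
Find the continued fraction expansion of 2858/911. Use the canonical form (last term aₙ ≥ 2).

[3; 7, 3, 2, 8, 2]

2858 = 3×911 + 125
911 = 7×125 + 36
125 = 3×36 + 17
36 = 2×17 + 2
17 = 8×2 + 1
2 = 2×1 + 0  (stop)
So 2858/911 = [3; 7, 3, 2, 8, 2].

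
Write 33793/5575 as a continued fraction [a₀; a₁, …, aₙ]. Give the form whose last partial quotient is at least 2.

[6; 16, 3, 1, 16, 2, 2]

33793 = 6*5575 + 343
5575 = 16*343 + 87
343 = 3*87 + 82
87 = 1*82 + 5
82 = 16*5 + 2
5 = 2*2 + 1
2 = 2*1 + 0  (stop)
So 33793/5575 = [6; 16, 3, 1, 16, 2, 2].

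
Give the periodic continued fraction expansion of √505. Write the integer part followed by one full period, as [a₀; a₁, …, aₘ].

a₀ = ⌊√505⌋ = 22.
With m₀=0, d₀=1 and mₖ₊₁ = dₖaₖ − mₖ, dₖ₊₁ = (n − mₖ₊₁²)/dₖ, aₖ₊₁ = ⌊(a₀+mₖ₊₁)/dₖ₊₁⌋:
  k=1: m=22, d=21, a=2
  k=2: m=20, d=5, a=8
  k=3: m=20, d=21, a=2
  k=4: m=22, d=1, a=44
d=1 and a=2a₀=44 at k=4, so the next step gives (m, d) = (22, 21) again — its k=1 value — and the period has length 4.

[22; 2, 8, 2, 44]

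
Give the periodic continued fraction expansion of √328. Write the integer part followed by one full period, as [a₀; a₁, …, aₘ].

a₀ = ⌊√328⌋ = 18.
With m₀=0, d₀=1 and mₖ₊₁ = dₖaₖ − mₖ, dₖ₊₁ = (n − mₖ₊₁²)/dₖ, aₖ₊₁ = ⌊(a₀+mₖ₊₁)/dₖ₊₁⌋:
  k=1: m=18, d=4, a=9
  k=2: m=18, d=1, a=36
d=1 and a=2a₀=36 at k=2, so the next step gives (m, d) = (18, 4) again — its k=1 value — and the period has length 2.

[18; 9, 36]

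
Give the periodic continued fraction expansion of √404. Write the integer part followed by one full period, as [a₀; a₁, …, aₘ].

a₀ = ⌊√404⌋ = 20.
With m₀=0, d₀=1 and mₖ₊₁ = dₖaₖ − mₖ, dₖ₊₁ = (n − mₖ₊₁²)/dₖ, aₖ₊₁ = ⌊(a₀+mₖ₊₁)/dₖ₊₁⌋:
  k=1: m=20, d=4, a=10
  k=2: m=20, d=1, a=40
d=1 and a=2a₀=40 at k=2, so the next step gives (m, d) = (20, 4) again — its k=1 value — and the period has length 2.

[20; 10, 40]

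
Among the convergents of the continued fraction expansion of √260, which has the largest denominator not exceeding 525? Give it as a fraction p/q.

√260 = [16; 8, 32, …] (period length 2).
Convergents:
  p_0/q_0 = 16/1
  p_1/q_1 = 129/8
  p_2/q_2 = 4144/257
  p_3/q_3 = 33281/2064
q_2 = 257 ≤ 525 < 2064 = q_3, so the answer is 4144/257.

4144/257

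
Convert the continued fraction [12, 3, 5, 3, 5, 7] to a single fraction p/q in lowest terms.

23987/1948

Fold from the inside: start with 7/1.
  5 + 1/7 = 36/7
  3 + 7/36 = 115/36
  5 + 36/115 = 611/115
  3 + 115/611 = 1948/611
  12 + 611/1948 = 23987/1948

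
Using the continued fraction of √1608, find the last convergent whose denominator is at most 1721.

32120/801

√1608 = [40; 10, 80, …] (period length 2).
Convergents:
  p_0/q_0 = 40/1
  p_1/q_1 = 401/10
  p_2/q_2 = 32120/801
  p_3/q_3 = 321601/8020
q_2 = 801 ≤ 1721 < 8020 = q_3, so the answer is 32120/801.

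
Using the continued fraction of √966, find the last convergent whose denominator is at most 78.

√966 = [31; 12, 2, 2, 2, 12, 62, …] (period length 6).
Convergents:
  p_0/q_0 = 31/1
  p_1/q_1 = 373/12
  p_2/q_2 = 777/25
  p_3/q_3 = 1927/62
  p_4/q_4 = 4631/149
q_3 = 62 ≤ 78 < 149 = q_4, so the answer is 1927/62.

1927/62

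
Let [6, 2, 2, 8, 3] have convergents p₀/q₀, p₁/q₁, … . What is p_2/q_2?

Using pₖ = aₖpₖ₋₁ + pₖ₋₂, qₖ = aₖqₖ₋₁ + qₖ₋₂ (with p₋₁=1, p₋₂=0, q₋₁=0, q₋₂=1):
  k=0: a=6, p=6, q=1
  k=1: a=2, p=13, q=2
  k=2: a=2, p=32, q=5

32/5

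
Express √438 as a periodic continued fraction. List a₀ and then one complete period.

a₀ = ⌊√438⌋ = 20.

[20; 1, 12, 1, 40]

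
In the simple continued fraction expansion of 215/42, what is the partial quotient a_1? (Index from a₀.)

8

215 = 5·42 + 5   →  a_0 = 5
42 = 8·5 + 2   →  a_1 = 8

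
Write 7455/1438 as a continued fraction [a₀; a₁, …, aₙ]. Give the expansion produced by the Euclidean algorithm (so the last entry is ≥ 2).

7455 = 5·1438 + 265
1438 = 5·265 + 113
265 = 2·113 + 39
113 = 2·39 + 35
39 = 1·35 + 4
35 = 8·4 + 3
4 = 1·3 + 1
3 = 3·1 + 0  (stop)
So 7455/1438 = [5; 5, 2, 2, 1, 8, 1, 3].

[5; 5, 2, 2, 1, 8, 1, 3]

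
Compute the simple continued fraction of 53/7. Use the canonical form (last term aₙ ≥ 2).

[7; 1, 1, 3]

53 = 7*7 + 4
7 = 1*4 + 3
4 = 1*3 + 1
3 = 3*1 + 0  (stop)
So 53/7 = [7; 1, 1, 3].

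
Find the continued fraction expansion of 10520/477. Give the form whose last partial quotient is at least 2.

[22; 18, 2, 1, 8]

10520 = 22*477 + 26
477 = 18*26 + 9
26 = 2*9 + 8
9 = 1*8 + 1
8 = 8*1 + 0  (stop)
So 10520/477 = [22; 18, 2, 1, 8].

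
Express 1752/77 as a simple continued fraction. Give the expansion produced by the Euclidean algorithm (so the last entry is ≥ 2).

[22; 1, 3, 19]

1752 = 22×77 + 58
77 = 1×58 + 19
58 = 3×19 + 1
19 = 19×1 + 0  (stop)
So 1752/77 = [22; 1, 3, 19].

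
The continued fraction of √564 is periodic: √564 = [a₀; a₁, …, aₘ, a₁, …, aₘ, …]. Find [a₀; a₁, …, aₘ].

a₀ = ⌊√564⌋ = 23.
With m₀=0, d₀=1 and mₖ₊₁ = dₖaₖ − mₖ, dₖ₊₁ = (n − mₖ₊₁²)/dₖ, aₖ₊₁ = ⌊(a₀+mₖ₊₁)/dₖ₊₁⌋:
  k=1: m=23, d=35, a=1
  k=2: m=12, d=12, a=2
  k=3: m=12, d=35, a=1
  k=4: m=23, d=1, a=46
d=1 and a=2a₀=46 at k=4, so the next step gives (m, d) = (23, 35) again — its k=1 value — and the period has length 4.

[23; 1, 2, 1, 46]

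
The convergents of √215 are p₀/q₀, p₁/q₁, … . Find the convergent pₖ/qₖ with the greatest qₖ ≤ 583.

3871/264

√215 = [14; 1, 1, 1, 28, …] (period length 4).
Convergents:
  p_0/q_0 = 14/1
  p_1/q_1 = 15/1
  p_2/q_2 = 29/2
  p_3/q_3 = 44/3
  p_4/q_4 = 1261/86
  p_5/q_5 = 1305/89
  p_6/q_6 = 2566/175
  p_7/q_7 = 3871/264
  p_8/q_8 = 110954/7567
q_7 = 264 ≤ 583 < 7567 = q_8, so the answer is 3871/264.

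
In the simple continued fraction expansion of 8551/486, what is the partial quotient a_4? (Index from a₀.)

8551 = 17·486 + 289   →  a_0 = 17
486 = 1·289 + 197   →  a_1 = 1
289 = 1·197 + 92   →  a_2 = 1
197 = 2·92 + 13   →  a_3 = 2
92 = 7·13 + 1   →  a_4 = 7

7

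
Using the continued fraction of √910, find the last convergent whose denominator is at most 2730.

√910 = [30; 6, 60, …] (period length 2).
Convergents:
  p_0/q_0 = 30/1
  p_1/q_1 = 181/6
  p_2/q_2 = 10890/361
  p_3/q_3 = 65521/2172
  p_4/q_4 = 3942150/130681
q_3 = 2172 ≤ 2730 < 130681 = q_4, so the answer is 65521/2172.

65521/2172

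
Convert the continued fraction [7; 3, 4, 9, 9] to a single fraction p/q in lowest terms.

Using pₖ = aₖpₖ₋₁ + pₖ₋₂ and qₖ = aₖqₖ₋₁ + qₖ₋₂:
  k=0: a=7, p=7, q=1
  k=1: a=3, p=22, q=3
  k=2: a=4, p=95, q=13
  k=3: a=9, p=877, q=120
  k=4: a=9, p=7988, q=1093

7988/1093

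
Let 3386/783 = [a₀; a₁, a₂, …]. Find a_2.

3386 = 4·783 + 254   →  a_0 = 4
783 = 3·254 + 21   →  a_1 = 3
254 = 12·21 + 2   →  a_2 = 12

12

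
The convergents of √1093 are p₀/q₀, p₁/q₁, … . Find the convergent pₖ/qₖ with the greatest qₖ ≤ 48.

√1093 = [33; 16, 1, 1, 16, 66, …] (period length 5).
Convergents:
  p_0/q_0 = 33/1
  p_1/q_1 = 529/16
  p_2/q_2 = 562/17
  p_3/q_3 = 1091/33
  p_4/q_4 = 18018/545
q_3 = 33 ≤ 48 < 545 = q_4, so the answer is 1091/33.

1091/33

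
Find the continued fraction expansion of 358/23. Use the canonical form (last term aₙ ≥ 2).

358 = 15×23 + 13
23 = 1×13 + 10
13 = 1×10 + 3
10 = 3×3 + 1
3 = 3×1 + 0  (stop)
So 358/23 = [15; 1, 1, 3, 3].

[15; 1, 1, 3, 3]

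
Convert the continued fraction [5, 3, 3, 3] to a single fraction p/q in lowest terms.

Using pₖ = aₖpₖ₋₁ + pₖ₋₂ and qₖ = aₖqₖ₋₁ + qₖ₋₂:
  k=0: a=5, p=5, q=1
  k=1: a=3, p=16, q=3
  k=2: a=3, p=53, q=10
  k=3: a=3, p=175, q=33

175/33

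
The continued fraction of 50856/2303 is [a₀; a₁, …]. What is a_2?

50856 = 22·2303 + 190   →  a_0 = 22
2303 = 12·190 + 23   →  a_1 = 12
190 = 8·23 + 6   →  a_2 = 8

8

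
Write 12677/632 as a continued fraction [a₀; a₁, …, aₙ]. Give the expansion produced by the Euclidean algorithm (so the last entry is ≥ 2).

12677 = 20·632 + 37
632 = 17·37 + 3
37 = 12·3 + 1
3 = 3·1 + 0  (stop)
So 12677/632 = [20; 17, 12, 3].

[20; 17, 12, 3]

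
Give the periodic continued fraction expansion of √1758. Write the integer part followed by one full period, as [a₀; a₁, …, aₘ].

a₀ = ⌊√1758⌋ = 41.
With m₀=0, d₀=1 and mₖ₊₁ = dₖaₖ − mₖ, dₖ₊₁ = (n − mₖ₊₁²)/dₖ, aₖ₊₁ = ⌊(a₀+mₖ₊₁)/dₖ₊₁⌋:
  k=1: m=41, d=77, a=1
  k=2: m=36, d=6, a=12
  k=3: m=36, d=77, a=1
  k=4: m=41, d=1, a=82
d=1 and a=2a₀=82 at k=4, so the next step gives (m, d) = (41, 77) again — its k=1 value — and the period has length 4.

[41; 1, 12, 1, 82]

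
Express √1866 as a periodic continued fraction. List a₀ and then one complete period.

a₀ = ⌊√1866⌋ = 43.
With m₀=0, d₀=1 and mₖ₊₁ = dₖaₖ − mₖ, dₖ₊₁ = (n − mₖ₊₁²)/dₖ, aₖ₊₁ = ⌊(a₀+mₖ₊₁)/dₖ₊₁⌋:
  k=1: m=43, d=17, a=5
  k=2: m=42, d=6, a=14
  k=3: m=42, d=17, a=5
  k=4: m=43, d=1, a=86
d=1 and a=2a₀=86 at k=4, so the next step gives (m, d) = (43, 17) again — its k=1 value — and the period has length 4.

[43; 5, 14, 5, 86]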